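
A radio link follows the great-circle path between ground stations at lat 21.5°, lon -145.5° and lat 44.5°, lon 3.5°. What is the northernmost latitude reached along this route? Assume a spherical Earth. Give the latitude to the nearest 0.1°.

The great circle lies in the plane with unit normal n̂ = (p₁ × p₂)/|p₁ × p₂|.
Here n̂_z ≈ +0.360; the vertex latitude is φ_max = arccos|n̂_z| ≈ 68.9°.
Check via Clairaut: cos φ_max = |cos φ₁| · sin C = cos(21.5°)·sin(22.7°) ≈ 0.360, again giving ≈ 68.9°.

≈ 68.9°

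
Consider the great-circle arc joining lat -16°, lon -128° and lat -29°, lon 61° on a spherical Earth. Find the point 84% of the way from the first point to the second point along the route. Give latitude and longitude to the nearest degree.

≈ lat -50°, lon 68°

Convert each endpoint to a unit vector on the sphere (x = cos φ cos λ, y = cos φ sin λ, z = sin φ).
The central angle between the endpoints is δ = arccos(p₁·p₂) ≈ 2.342 rad (134.2°).
Interpolate at f = 0.84 with slerp weights a = sin((1−f)δ)/sin δ ≈ 0.510, b = sin(fδ)/sin δ ≈ 1.286.
p = a·p₁ + b·p₂ ≈ (0.243, 0.597, -0.764); φ = arcsin(p_z) ≈ -49.83°, λ = atan2(p_y, p_x) ≈ 67.83°.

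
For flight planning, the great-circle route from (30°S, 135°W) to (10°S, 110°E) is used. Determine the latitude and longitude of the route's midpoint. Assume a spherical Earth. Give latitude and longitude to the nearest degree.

≈ (34°S, 162°E)

Write both endpoints as unit vectors p₁, p₂ with components (cos φ cos λ, cos φ sin λ, sin φ).
The central angle between the endpoints is δ = arccos(p₁·p₂) ≈ 1.848 rad (105.9°).
Interpolate at f = 1/2 with slerp weights a = sin((1−f)δ)/sin δ ≈ 0.830, b = sin(fδ)/sin δ ≈ 0.830.
p = a·p₁ + b·p₂ ≈ (-0.788, 0.260, -0.559); φ = arcsin(p_z) ≈ -33.98°, λ = atan2(p_y, p_x) ≈ 161.75°.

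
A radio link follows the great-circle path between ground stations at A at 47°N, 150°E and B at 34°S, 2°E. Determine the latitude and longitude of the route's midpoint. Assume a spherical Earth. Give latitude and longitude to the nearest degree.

≈ 21°N, 57°E

From cos δ = sin φ₁ sin φ₂ + cos φ₁ cos φ₂ cos Δλ, the central angle is δ ≈ 2.665 rad (152.7°).
Interpolate at f = 1/2 with slerp weights a = sin((1−f)δ)/sin δ ≈ 2.117, b = sin(fδ)/sin δ ≈ 2.117.
p = a·p₁ + b·p₂ ≈ (0.504, 0.783, 0.364); φ = arcsin(p_z) ≈ 21.38°, λ = atan2(p_y, p_x) ≈ 57.25°.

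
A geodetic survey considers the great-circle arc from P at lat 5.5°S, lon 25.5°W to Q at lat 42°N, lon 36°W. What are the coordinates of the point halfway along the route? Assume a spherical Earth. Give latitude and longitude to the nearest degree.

≈ lat 18°N, lon 30°W

Convert each endpoint to a unit vector on the sphere (x = cos φ cos λ, y = cos φ sin λ, z = sin φ).
The central angle between the endpoints is δ = arccos(p₁·p₂) ≈ 0.846 rad (48.5°).
Interpolate at f = 1/2 with slerp weights a = sin((1−f)δ)/sin δ ≈ 0.548, b = sin(fδ)/sin δ ≈ 0.548.
p = a·p₁ + b·p₂ ≈ (0.822, -0.474, 0.314); φ = arcsin(p_z) ≈ 18.32°, λ = atan2(p_y, p_x) ≈ -29.99°.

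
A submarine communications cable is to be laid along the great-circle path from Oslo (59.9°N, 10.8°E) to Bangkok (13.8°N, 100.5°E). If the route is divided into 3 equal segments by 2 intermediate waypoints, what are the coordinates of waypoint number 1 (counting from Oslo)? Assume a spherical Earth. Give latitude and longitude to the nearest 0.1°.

From cos δ = sin φ₁ sin φ₂ + cos φ₁ cos φ₂ cos Δλ, the central angle is δ ≈ 1.360 rad (77.9°).
Interpolate at f = 1/3 with slerp weights a = sin((1−f)δ)/sin δ ≈ 0.805, b = sin(fδ)/sin δ ≈ 0.448.
p = a·p₁ + b·p₂ ≈ (0.317, 0.503, 0.804); φ = arcsin(p_z) ≈ 53.48°, λ = atan2(p_y, p_x) ≈ 57.76°.

≈ 53.5°N, 57.8°E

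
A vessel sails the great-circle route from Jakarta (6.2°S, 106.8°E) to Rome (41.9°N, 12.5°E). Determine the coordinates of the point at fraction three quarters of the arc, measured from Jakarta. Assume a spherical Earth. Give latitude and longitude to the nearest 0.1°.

≈ 36.8°N, 43.5°E

Write both endpoints as unit vectors p₁, p₂ with components (cos φ cos λ, cos φ sin λ, sin φ).
The central angle between the endpoints is δ = arccos(p₁·p₂) ≈ 1.699 rad (97.3°).
Interpolate at f = 3/4 with slerp weights a = sin((1−f)δ)/sin δ ≈ 0.415, b = sin(fδ)/sin δ ≈ 0.964.
p = a·p₁ + b·p₂ ≈ (0.581, 0.551, 0.599); φ = arcsin(p_z) ≈ 36.80°, λ = atan2(p_y, p_x) ≈ 43.45°.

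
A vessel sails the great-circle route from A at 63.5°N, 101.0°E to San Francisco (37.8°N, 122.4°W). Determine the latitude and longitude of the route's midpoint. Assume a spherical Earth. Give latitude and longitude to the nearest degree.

≈ 70°N, 156°W

Write both endpoints as unit vectors p₁, p₂ with components (cos φ cos λ, cos φ sin λ, sin φ).
The central angle between the endpoints is δ = arccos(p₁·p₂) ≈ 1.274 rad (73.0°).
Interpolate at f = 1/2 with slerp weights a = sin((1−f)δ)/sin δ ≈ 0.622, b = sin(fδ)/sin δ ≈ 0.622.
p = a·p₁ + b·p₂ ≈ (-0.316, -0.143, 0.938); φ = arcsin(p_z) ≈ 69.70°, λ = atan2(p_y, p_x) ≈ -155.74°.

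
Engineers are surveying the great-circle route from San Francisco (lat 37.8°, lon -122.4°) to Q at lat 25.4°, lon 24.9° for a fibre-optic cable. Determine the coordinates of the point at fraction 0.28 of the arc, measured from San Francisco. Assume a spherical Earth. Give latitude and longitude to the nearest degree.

Write both endpoints as unit vectors p₁, p₂ with components (cos φ cos λ, cos φ sin λ, sin φ).
The central angle between the endpoints is δ = arccos(p₁·p₂) ≈ 1.915 rad (109.7°).
Interpolate at f = 0.28 with slerp weights a = sin((1−f)δ)/sin δ ≈ 1.043, b = sin(fδ)/sin δ ≈ 0.543.
p = a·p₁ + b·p₂ ≈ (0.003, -0.489, 0.872); φ = arcsin(p_z) ≈ 60.70°, λ = atan2(p_y, p_x) ≈ -89.62°.

≈ lat 61°, lon -90°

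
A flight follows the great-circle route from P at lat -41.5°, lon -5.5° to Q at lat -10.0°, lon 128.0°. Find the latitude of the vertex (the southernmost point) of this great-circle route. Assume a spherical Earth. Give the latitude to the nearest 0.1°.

≈ -54.4°

The great circle lies in the plane with unit normal n̂ = (p₁ × p₂)/|p₁ × p₂|.
Here n̂_z ≈ +0.582; the vertex latitude is φ_max = arccos|n̂_z| ≈ 54.4°.
Check via Clairaut: cos φ_max = |cos φ₁| · sin C = cos(41.5°)·sin(129.0°) ≈ 0.582, again giving ≈ 54.4°.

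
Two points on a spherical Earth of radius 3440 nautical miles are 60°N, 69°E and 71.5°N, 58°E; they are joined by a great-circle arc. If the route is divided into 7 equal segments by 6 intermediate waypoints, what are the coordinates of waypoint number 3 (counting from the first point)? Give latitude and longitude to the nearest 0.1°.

From cos δ = sin φ₁ sin φ₂ + cos φ₁ cos φ₂ cos Δλ, the central angle is δ ≈ 0.215 rad (12.3°).
Interpolate at f = 3/7 with slerp weights a = sin((1−f)δ)/sin δ ≈ 0.574, b = sin(fδ)/sin δ ≈ 0.431.
p = a·p₁ + b·p₂ ≈ (0.175, 0.384, 0.906); φ = arcsin(p_z) ≈ 65.02°, λ = atan2(p_y, p_x) ≈ 65.46°.

≈ 65.0°N, 65.5°E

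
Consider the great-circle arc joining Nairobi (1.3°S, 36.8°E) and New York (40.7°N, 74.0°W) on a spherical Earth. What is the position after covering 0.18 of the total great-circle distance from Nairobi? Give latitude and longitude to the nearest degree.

≈ 12°N, 22°E

Write both endpoints as unit vectors p₁, p₂ with components (cos φ cos λ, cos φ sin λ, sin φ).
The central angle between the endpoints is δ = arccos(p₁·p₂) ≈ 1.859 rad (106.5°).
Interpolate at f = 0.18 with slerp weights a = sin((1−f)δ)/sin δ ≈ 1.042, b = sin(fδ)/sin δ ≈ 0.342.
p = a·p₁ + b·p₂ ≈ (0.906, 0.374, 0.200); φ = arcsin(p_z) ≈ 11.52°, λ = atan2(p_y, p_x) ≈ 22.46°.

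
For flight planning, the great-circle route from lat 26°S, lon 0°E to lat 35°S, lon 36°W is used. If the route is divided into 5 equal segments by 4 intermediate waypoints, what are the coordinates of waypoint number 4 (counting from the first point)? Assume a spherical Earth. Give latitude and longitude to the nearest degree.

The haversine formula gives a central angle δ ≈ 0.560 rad (32.1°) between the endpoints.
Interpolate at f = 4/5 with slerp weights a = sin((1−f)δ)/sin δ ≈ 0.210, b = sin(fδ)/sin δ ≈ 0.815.
p = a·p₁ + b·p₂ ≈ (0.730, -0.393, -0.560); φ = arcsin(p_z) ≈ -34.05°, λ = atan2(p_y, p_x) ≈ -28.29°.

≈ lat 34°S, lon 28°W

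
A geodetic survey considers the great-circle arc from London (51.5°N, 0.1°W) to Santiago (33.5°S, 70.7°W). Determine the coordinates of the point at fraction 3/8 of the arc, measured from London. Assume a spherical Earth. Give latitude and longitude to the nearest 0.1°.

Write both endpoints as unit vectors p₁, p₂ with components (cos φ cos λ, cos φ sin λ, sin φ).
The central angle between the endpoints is δ = arccos(p₁·p₂) ≈ 1.833 rad (105.0°).
Interpolate at f = 3/8 with slerp weights a = sin((1−f)δ)/sin δ ≈ 0.943, b = sin(fδ)/sin δ ≈ 0.657.
p = a·p₁ + b·p₂ ≈ (0.768, -0.518, 0.376); φ = arcsin(p_z) ≈ 22.06°, λ = atan2(p_y, p_x) ≈ -34.00°.

≈ (22.1°N, 34.0°W)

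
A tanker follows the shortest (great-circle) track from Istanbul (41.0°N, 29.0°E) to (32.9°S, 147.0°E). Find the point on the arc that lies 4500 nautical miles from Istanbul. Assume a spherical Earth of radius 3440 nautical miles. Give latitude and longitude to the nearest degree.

≈ (1°N, 100°E)

Convert each endpoint to a unit vector on the sphere (x = cos φ cos λ, y = cos φ sin λ, z = sin φ).
The central angle between the endpoints is δ = arccos(p₁·p₂) ≈ 2.283 rad (130.8°). The total great-circle distance is δ·R ≈ 2.283 × 3440 ≈ 7855 nmi, so the target fraction is f = 4500/7855 ≈ 0.573.
Interpolate at f ≈ 0.573 with slerp weights a = sin((1−f)δ)/sin δ ≈ 1.094, b = sin(fδ)/sin δ ≈ 1.276.
p = a·p₁ + b·p₂ ≈ (-0.177, 0.984, 0.025); φ = arcsin(p_z) ≈ 1.41°, λ = atan2(p_y, p_x) ≈ 100.17°.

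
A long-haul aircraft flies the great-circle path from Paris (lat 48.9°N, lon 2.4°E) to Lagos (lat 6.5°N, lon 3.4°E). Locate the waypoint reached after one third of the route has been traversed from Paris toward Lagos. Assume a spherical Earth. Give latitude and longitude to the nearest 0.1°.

Write both endpoints as unit vectors p₁, p₂ with components (cos φ cos λ, cos φ sin λ, sin φ).
The central angle between the endpoints is δ = arccos(p₁·p₂) ≈ 0.740 rad (42.4°).
Interpolate at f = 1/3 with slerp weights a = sin((1−f)δ)/sin δ ≈ 0.702, b = sin(fδ)/sin δ ≈ 0.362.
p = a·p₁ + b·p₂ ≈ (0.820, 0.041, 0.570); φ = arcsin(p_z) ≈ 34.77°, λ = atan2(p_y, p_x) ≈ 2.84°.

≈ lat 34.8°N, lon 2.8°E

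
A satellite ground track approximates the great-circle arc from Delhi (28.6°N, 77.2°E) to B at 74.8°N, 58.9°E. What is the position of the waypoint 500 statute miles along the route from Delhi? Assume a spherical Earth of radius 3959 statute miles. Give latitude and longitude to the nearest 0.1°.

From cos δ = sin φ₁ sin φ₂ + cos φ₁ cos φ₂ cos Δλ, the central angle is δ ≈ 0.822 rad (47.1°). The total great-circle distance is δ·R ≈ 0.822 × 3959 ≈ 3256 mi, so the target fraction is f = 500/3256 ≈ 0.154.
Interpolate at f ≈ 0.154 with slerp weights a = sin((1−f)δ)/sin δ ≈ 0.875, b = sin(fδ)/sin δ ≈ 0.172.
p = a·p₁ + b·p₂ ≈ (0.193, 0.788, 0.585); φ = arcsin(p_z) ≈ 35.79°, λ = atan2(p_y, p_x) ≈ 76.20°.

≈ 35.8°N, 76.2°E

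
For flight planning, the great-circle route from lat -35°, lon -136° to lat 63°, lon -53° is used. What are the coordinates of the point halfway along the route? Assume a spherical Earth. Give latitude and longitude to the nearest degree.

Write both endpoints as unit vectors p₁, p₂ with components (cos φ cos λ, cos φ sin λ, sin φ).
The central angle between the endpoints is δ = arccos(p₁·p₂) ≈ 2.055 rad (117.8°).
Interpolate at f = 1/2 with slerp weights a = sin((1−f)δ)/sin δ ≈ 0.967, b = sin(fδ)/sin δ ≈ 0.967.
p = a·p₁ + b·p₂ ≈ (-0.306, -0.901, 0.307); φ = arcsin(p_z) ≈ 17.88°, λ = atan2(p_y, p_x) ≈ -108.74°.

≈ lat 18°, lon -109°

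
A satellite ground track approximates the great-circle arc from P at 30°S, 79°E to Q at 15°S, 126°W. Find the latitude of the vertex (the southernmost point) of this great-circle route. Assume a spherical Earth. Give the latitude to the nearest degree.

≈ 63°S

The great circle lies in the plane with unit normal n̂ = (p₁ × p₂)/|p₁ × p₂|.
Here n̂_z ≈ +0.455; the vertex latitude is φ_max = arccos|n̂_z| ≈ 63.0°.
Check via Clairaut: cos φ_max = |cos φ₁| · sin C = cos(30.0°)·sin(148.3°) ≈ 0.455, again giving ≈ 63.0°.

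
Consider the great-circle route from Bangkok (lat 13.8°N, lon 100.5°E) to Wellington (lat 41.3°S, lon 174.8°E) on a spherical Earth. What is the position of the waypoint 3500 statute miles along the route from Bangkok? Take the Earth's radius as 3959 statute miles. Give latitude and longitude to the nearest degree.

Convert each endpoint to a unit vector on the sphere (x = cos φ cos λ, y = cos φ sin λ, z = sin φ).
The central angle between the endpoints is δ = arccos(p₁·p₂) ≈ 1.531 rad (87.7°). The total great-circle distance is δ·R ≈ 1.531 × 3959 ≈ 6060 mi, so the target fraction is f = 3500/6060 ≈ 0.578.
Interpolate at f ≈ 0.578 with slerp weights a = sin((1−f)δ)/sin δ ≈ 0.603, b = sin(fδ)/sin δ ≈ 0.774.
p = a·p₁ + b·p₂ ≈ (-0.686, 0.629, -0.367); φ = arcsin(p_z) ≈ -21.53°, λ = atan2(p_y, p_x) ≈ 137.49°.

≈ lat 22°S, lon 137°E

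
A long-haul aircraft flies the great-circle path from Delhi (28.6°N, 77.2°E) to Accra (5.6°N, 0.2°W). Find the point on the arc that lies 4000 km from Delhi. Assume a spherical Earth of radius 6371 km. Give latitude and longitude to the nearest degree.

≈ 22°N, 38°E

From cos δ = sin φ₁ sin φ₂ + cos φ₁ cos φ₂ cos Δλ, the central angle is δ ≈ 1.331 rad (76.3°). The total great-circle distance is δ·R ≈ 1.331 × 6371 ≈ 8481 km, so the target fraction is f = 4000/8481 ≈ 0.472.
Interpolate at f ≈ 0.472 with slerp weights a = sin((1−f)δ)/sin δ ≈ 0.666, b = sin(fδ)/sin δ ≈ 0.605.
p = a·p₁ + b·p₂ ≈ (0.731, 0.568, 0.378); φ = arcsin(p_z) ≈ 22.19°, λ = atan2(p_y, p_x) ≈ 37.83°.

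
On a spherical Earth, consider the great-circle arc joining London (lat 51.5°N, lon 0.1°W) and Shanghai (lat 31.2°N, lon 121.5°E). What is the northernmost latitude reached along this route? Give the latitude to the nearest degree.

The great circle lies in the plane with unit normal n̂ = (p₁ × p₂)/|p₁ × p₂|.
Here n̂_z ≈ +0.457; the vertex latitude is φ_max = arccos|n̂_z| ≈ 62.8°.
Check via Clairaut: cos φ_max = |cos φ₁| · sin C = cos(51.5°)·sin(47.3°) ≈ 0.457, again giving ≈ 62.8°.

≈ 63°N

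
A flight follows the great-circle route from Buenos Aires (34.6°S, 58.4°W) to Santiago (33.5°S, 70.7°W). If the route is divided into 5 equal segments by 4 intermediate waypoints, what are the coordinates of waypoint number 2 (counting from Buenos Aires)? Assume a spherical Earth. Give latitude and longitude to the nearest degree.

≈ 34°S, 63°W

Convert each endpoint to a unit vector on the sphere (x = cos φ cos λ, y = cos φ sin λ, z = sin φ).
The central angle between the endpoints is δ = arccos(p₁·p₂) ≈ 0.179 rad (10.2°).
Interpolate at f = 2/5 with slerp weights a = sin((1−f)δ)/sin δ ≈ 0.602, b = sin(fδ)/sin δ ≈ 0.402.
p = a·p₁ + b·p₂ ≈ (0.370, -0.738, -0.564); φ = arcsin(p_z) ≈ -34.31°, λ = atan2(p_y, p_x) ≈ -63.36°.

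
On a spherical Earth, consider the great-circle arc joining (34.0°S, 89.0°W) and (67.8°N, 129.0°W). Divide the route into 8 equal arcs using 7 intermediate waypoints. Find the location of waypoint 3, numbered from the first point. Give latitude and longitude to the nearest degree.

Write both endpoints as unit vectors p₁, p₂ with components (cos φ cos λ, cos φ sin λ, sin φ).
The central angle between the endpoints is δ = arccos(p₁·p₂) ≈ 1.852 rad (106.1°).
Interpolate at f = 3/8 with slerp weights a = sin((1−f)δ)/sin δ ≈ 0.953, b = sin(fδ)/sin δ ≈ 0.666.
p = a·p₁ + b·p₂ ≈ (-0.145, -0.986, 0.084); φ = arcsin(p_z) ≈ 4.81°, λ = atan2(p_y, p_x) ≈ -98.35°.

≈ (5°N, 98°W)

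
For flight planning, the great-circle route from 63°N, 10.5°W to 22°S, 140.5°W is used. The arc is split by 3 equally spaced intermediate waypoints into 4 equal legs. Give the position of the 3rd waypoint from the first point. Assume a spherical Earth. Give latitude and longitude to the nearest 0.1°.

≈ 7.0°N, 127.1°W

Write both endpoints as unit vectors p₁, p₂ with components (cos φ cos λ, cos φ sin λ, sin φ).
The central angle between the endpoints is δ = arccos(p₁·p₂) ≈ 2.220 rad (127.2°).
Interpolate at f = 3/4 with slerp weights a = sin((1−f)δ)/sin δ ≈ 0.661, b = sin(fδ)/sin δ ≈ 1.250.
p = a·p₁ + b·p₂ ≈ (-0.599, -0.792, 0.121); φ = arcsin(p_z) ≈ 6.96°, λ = atan2(p_y, p_x) ≈ -127.10°.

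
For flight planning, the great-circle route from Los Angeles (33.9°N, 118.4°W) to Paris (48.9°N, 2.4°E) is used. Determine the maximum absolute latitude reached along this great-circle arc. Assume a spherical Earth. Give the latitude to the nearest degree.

≈ 62°N

The great circle lies in the plane with unit normal n̂ = (p₁ × p₂)/|p₁ × p₂|.
Here n̂_z ≈ +0.473; the vertex latitude is φ_max = arccos|n̂_z| ≈ 61.7°.
Check via Clairaut: cos φ_max = |cos φ₁| · sin C = cos(33.9°)·sin(34.8°) ≈ 0.473, again giving ≈ 61.7°.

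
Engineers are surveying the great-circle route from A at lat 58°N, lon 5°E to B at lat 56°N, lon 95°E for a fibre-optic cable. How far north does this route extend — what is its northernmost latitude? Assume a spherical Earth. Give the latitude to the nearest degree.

≈ 65°N

The great circle lies in the plane with unit normal n̂ = (p₁ × p₂)/|p₁ × p₂|.
Here n̂_z ≈ +0.417; the vertex latitude is φ_max = arccos|n̂_z| ≈ 65.4°.
Check via Clairaut: cos φ_max = |cos φ₁| · sin C = cos(58.0°)·sin(51.8°) ≈ 0.417, again giving ≈ 65.4°.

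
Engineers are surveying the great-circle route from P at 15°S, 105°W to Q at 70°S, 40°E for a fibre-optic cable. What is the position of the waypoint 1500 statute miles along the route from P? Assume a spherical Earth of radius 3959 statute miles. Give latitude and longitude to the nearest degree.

Write both endpoints as unit vectors p₁, p₂ with components (cos φ cos λ, cos φ sin λ, sin φ).
The central angle between the endpoints is δ = arccos(p₁·p₂) ≈ 1.598 rad (91.6°). The total great-circle distance is δ·R ≈ 1.598 × 3959 ≈ 6327 mi, so the target fraction is f = 1500/6327 ≈ 0.237.
Interpolate at f ≈ 0.237 with slerp weights a = sin((1−f)δ)/sin δ ≈ 0.939, b = sin(fδ)/sin δ ≈ 0.370.
p = a·p₁ + b·p₂ ≈ (-0.138, -0.795, -0.591); φ = arcsin(p_z) ≈ -36.21°, λ = atan2(p_y, p_x) ≈ -99.84°.

≈ 36°S, 100°W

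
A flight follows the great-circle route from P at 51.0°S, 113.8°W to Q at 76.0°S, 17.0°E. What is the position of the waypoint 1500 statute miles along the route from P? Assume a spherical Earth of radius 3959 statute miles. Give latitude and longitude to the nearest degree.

≈ 71°S, 97°W

From cos δ = sin φ₁ sin φ₂ + cos φ₁ cos φ₂ cos Δλ, the central angle is δ ≈ 0.857 rad (49.1°). The total great-circle distance is δ·R ≈ 0.857 × 3959 ≈ 3394 mi, so the target fraction is f = 1500/3394 ≈ 0.442.
Interpolate at f ≈ 0.442 with slerp weights a = sin((1−f)δ)/sin δ ≈ 0.609, b = sin(fδ)/sin δ ≈ 0.489.
p = a·p₁ + b·p₂ ≈ (-0.041, -0.316, -0.948); φ = arcsin(p_z) ≈ -71.42°, λ = atan2(p_y, p_x) ≈ -97.47°.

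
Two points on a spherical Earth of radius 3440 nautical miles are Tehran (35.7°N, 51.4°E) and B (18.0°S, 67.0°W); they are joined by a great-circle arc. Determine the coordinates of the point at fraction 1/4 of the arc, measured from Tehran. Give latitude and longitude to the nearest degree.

≈ (31°N, 15°E)

Write both endpoints as unit vectors p₁, p₂ with components (cos φ cos λ, cos φ sin λ, sin φ).
The central angle between the endpoints is δ = arccos(p₁·p₂) ≈ 2.150 rad (123.2°).
Interpolate at f = 1/4 with slerp weights a = sin((1−f)δ)/sin δ ≈ 1.194, b = sin(fδ)/sin δ ≈ 0.612.
p = a·p₁ + b·p₂ ≈ (0.832, 0.222, 0.508); φ = arcsin(p_z) ≈ 30.51°, λ = atan2(p_y, p_x) ≈ 14.94°.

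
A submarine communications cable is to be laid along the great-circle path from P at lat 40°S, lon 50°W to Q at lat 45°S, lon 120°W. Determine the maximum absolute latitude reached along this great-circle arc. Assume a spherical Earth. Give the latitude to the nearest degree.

The great circle lies in the plane with unit normal n̂ = (p₁ × p₂)/|p₁ × p₂|.
Here n̂_z ≈ -0.662; the vertex latitude is φ_max = arccos|n̂_z| ≈ 48.5°.

≈ 49°S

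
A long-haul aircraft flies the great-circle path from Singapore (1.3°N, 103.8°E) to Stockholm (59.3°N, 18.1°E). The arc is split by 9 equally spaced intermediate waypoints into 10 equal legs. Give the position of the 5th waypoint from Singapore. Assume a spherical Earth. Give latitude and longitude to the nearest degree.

≈ 37°N, 78°E

Write both endpoints as unit vectors p₁, p₂ with components (cos φ cos λ, cos φ sin λ, sin φ).
The central angle between the endpoints is δ = arccos(p₁·p₂) ≈ 1.513 rad (86.7°).
Interpolate at f = 5/10 with slerp weights a = sin((1−f)δ)/sin δ ≈ 0.688, b = sin(fδ)/sin δ ≈ 0.688.
p = a·p₁ + b·p₂ ≈ (0.170, 0.777, 0.607); φ = arcsin(p_z) ≈ 37.36°, λ = atan2(p_y, p_x) ≈ 77.67°.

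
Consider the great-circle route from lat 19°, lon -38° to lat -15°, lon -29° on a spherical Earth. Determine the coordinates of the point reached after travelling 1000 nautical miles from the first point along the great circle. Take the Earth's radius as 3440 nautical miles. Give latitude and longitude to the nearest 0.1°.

From cos δ = sin φ₁ sin φ₂ + cos φ₁ cos φ₂ cos Δλ, the central angle is δ ≈ 0.613 rad (35.1°). The total great-circle distance is δ·R ≈ 0.613 × 3440 ≈ 2110 nmi, so the target fraction is f = 1000/2110 ≈ 0.474.
Interpolate at f ≈ 0.474 with slerp weights a = sin((1−f)δ)/sin δ ≈ 0.551, b = sin(fδ)/sin δ ≈ 0.498.
p = a·p₁ + b·p₂ ≈ (0.831, -0.554, 0.050); φ = arcsin(p_z) ≈ 2.89°, λ = atan2(p_y, p_x) ≈ -33.68°.

≈ lat 2.9°, lon -33.7°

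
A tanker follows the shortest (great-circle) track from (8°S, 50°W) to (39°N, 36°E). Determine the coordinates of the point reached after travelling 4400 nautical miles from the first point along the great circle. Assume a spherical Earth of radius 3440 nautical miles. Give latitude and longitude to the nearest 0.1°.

≈ (34.0°N, 13.6°E)

Write both endpoints as unit vectors p₁, p₂ with components (cos φ cos λ, cos φ sin λ, sin φ).
The central angle between the endpoints is δ = arccos(p₁·p₂) ≈ 1.605 rad (91.9°). The total great-circle distance is δ·R ≈ 1.605 × 3440 ≈ 5520 nmi, so the target fraction is f = 4400/5520 ≈ 0.797.
Interpolate at f ≈ 0.797 with slerp weights a = sin((1−f)δ)/sin δ ≈ 0.320, b = sin(fδ)/sin δ ≈ 0.958.
p = a·p₁ + b·p₂ ≈ (0.806, 0.195, 0.559); φ = arcsin(p_z) ≈ 33.95°, λ = atan2(p_y, p_x) ≈ 13.59°.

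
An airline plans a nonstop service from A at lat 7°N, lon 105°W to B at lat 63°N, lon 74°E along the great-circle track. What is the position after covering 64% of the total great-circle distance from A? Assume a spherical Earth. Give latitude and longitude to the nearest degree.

≈ lat 77°N, lon 103°W

Write both endpoints as unit vectors p₁, p₂ with components (cos φ cos λ, cos φ sin λ, sin φ).
The central angle between the endpoints is δ = arccos(p₁·p₂) ≈ 1.920 rad (110.0°).
Interpolate at f = 0.64 with slerp weights a = sin((1−f)δ)/sin δ ≈ 0.678, b = sin(fδ)/sin δ ≈ 1.002.
p = a·p₁ + b·p₂ ≈ (-0.049, -0.213, 0.976); φ = arcsin(p_z) ≈ 77.39°, λ = atan2(p_y, p_x) ≈ -102.92°.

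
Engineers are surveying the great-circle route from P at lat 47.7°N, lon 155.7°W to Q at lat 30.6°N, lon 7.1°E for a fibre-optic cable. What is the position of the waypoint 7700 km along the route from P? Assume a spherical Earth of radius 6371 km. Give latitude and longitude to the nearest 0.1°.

≈ lat 60.5°N, lon 5.1°W

Write both endpoints as unit vectors p₁, p₂ with components (cos φ cos λ, cos φ sin λ, sin φ).
The central angle between the endpoints is δ = arccos(p₁·p₂) ≈ 1.749 rad (100.2°). The total great-circle distance is δ·R ≈ 1.749 × 6371 ≈ 11140 km, so the target fraction is f = 7700/11140 ≈ 0.691.
Interpolate at f ≈ 0.691 with slerp weights a = sin((1−f)δ)/sin δ ≈ 0.522, b = sin(fδ)/sin δ ≈ 0.950.
p = a·p₁ + b·p₂ ≈ (0.491, -0.044, 0.870); φ = arcsin(p_z) ≈ 60.46°, λ = atan2(p_y, p_x) ≈ -5.07°.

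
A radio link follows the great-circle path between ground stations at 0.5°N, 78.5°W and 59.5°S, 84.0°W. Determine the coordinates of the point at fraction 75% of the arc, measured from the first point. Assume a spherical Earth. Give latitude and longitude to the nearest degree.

≈ 45°S, 82°W

From cos δ = sin φ₁ sin φ₂ + cos φ₁ cos φ₂ cos Δλ, the central angle is δ ≈ 1.050 rad (60.2°).
Interpolate at f = 0.75 with slerp weights a = sin((1−f)δ)/sin δ ≈ 0.299, b = sin(fδ)/sin δ ≈ 0.817.
p = a·p₁ + b·p₂ ≈ (0.103, -0.705, -0.701); φ = arcsin(p_z) ≈ -44.53°, λ = atan2(p_y, p_x) ≈ -81.70°.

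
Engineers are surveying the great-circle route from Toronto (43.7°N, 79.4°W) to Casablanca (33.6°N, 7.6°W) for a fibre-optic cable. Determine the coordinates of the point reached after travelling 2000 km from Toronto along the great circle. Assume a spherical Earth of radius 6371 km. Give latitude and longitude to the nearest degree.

The haversine formula gives a central angle δ ≈ 0.964 rad (55.2°) between the endpoints. The total great-circle distance is δ·R ≈ 0.964 × 6371 ≈ 6140 km, so the target fraction is f = 2000/6140 ≈ 0.326.
Interpolate at f ≈ 0.326 with slerp weights a = sin((1−f)δ)/sin δ ≈ 0.737, b = sin(fδ)/sin δ ≈ 0.376.
p = a·p₁ + b·p₂ ≈ (0.408, -0.565, 0.717); φ = arcsin(p_z) ≈ 45.81°, λ = atan2(p_y, p_x) ≈ -54.14°.

≈ (46°N, 54°W)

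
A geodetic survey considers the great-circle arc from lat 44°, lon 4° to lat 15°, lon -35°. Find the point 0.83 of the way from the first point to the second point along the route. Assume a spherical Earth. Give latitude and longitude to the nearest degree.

≈ lat 21°, lon -30°

From cos δ = sin φ₁ sin φ₂ + cos φ₁ cos φ₂ cos Δλ, the central angle is δ ≈ 0.767 rad (44.0°).
Interpolate at f = 0.83 with slerp weights a = sin((1−f)δ)/sin δ ≈ 0.187, b = sin(fδ)/sin δ ≈ 0.857.
p = a·p₁ + b·p₂ ≈ (0.812, -0.465, 0.352); φ = arcsin(p_z) ≈ 20.60°, λ = atan2(p_y, p_x) ≈ -29.80°.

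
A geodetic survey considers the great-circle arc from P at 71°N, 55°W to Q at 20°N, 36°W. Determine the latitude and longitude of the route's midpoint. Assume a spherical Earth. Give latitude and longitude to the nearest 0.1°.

≈ 45.8°N, 40.9°W

Convert each endpoint to a unit vector on the sphere (x = cos φ cos λ, y = cos φ sin λ, z = sin φ).
The central angle between the endpoints is δ = arccos(p₁·p₂) ≈ 0.911 rad (52.2°).
Interpolate at f = 1/2 with slerp weights a = sin((1−f)δ)/sin δ ≈ 0.557, b = sin(fδ)/sin δ ≈ 0.557.
p = a·p₁ + b·p₂ ≈ (0.527, -0.456, 0.717); φ = arcsin(p_z) ≈ 45.80°, λ = atan2(p_y, p_x) ≈ -40.86°.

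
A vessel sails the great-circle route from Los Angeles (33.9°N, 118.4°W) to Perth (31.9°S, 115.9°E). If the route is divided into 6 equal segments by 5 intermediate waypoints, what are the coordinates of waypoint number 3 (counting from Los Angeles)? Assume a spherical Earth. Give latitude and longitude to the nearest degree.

Write both endpoints as unit vectors p₁, p₂ with components (cos φ cos λ, cos φ sin λ, sin φ).
The central angle between the endpoints is δ = arccos(p₁·p₂) ≈ 2.355 rad (134.9°).
Interpolate at f = 3/6 with slerp weights a = sin((1−f)δ)/sin δ ≈ 1.304, b = sin(fδ)/sin δ ≈ 1.304.
p = a·p₁ + b·p₂ ≈ (-0.998, 0.044, 0.038); φ = arcsin(p_z) ≈ 2.19°, λ = atan2(p_y, p_x) ≈ 177.49°.

≈ 2°N, 177°E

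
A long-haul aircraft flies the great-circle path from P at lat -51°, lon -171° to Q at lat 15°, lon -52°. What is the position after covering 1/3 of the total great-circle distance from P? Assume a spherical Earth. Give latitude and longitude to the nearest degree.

From cos δ = sin φ₁ sin φ₂ + cos φ₁ cos φ₂ cos Δλ, the central angle is δ ≈ 2.090 rad (119.7°).
Interpolate at f = 1/3 with slerp weights a = sin((1−f)δ)/sin δ ≈ 1.133, b = sin(fδ)/sin δ ≈ 0.739.
p = a·p₁ + b·p₂ ≈ (-0.265, -0.674, -0.690); φ = arcsin(p_z) ≈ -43.60°, λ = atan2(p_y, p_x) ≈ -111.48°.

≈ lat -44°, lon -111°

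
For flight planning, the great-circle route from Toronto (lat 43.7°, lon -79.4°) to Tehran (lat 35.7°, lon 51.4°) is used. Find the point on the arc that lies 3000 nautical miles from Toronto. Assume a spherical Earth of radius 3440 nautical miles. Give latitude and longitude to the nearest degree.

≈ lat 62°, lon 5°

Convert each endpoint to a unit vector on the sphere (x = cos φ cos λ, y = cos φ sin λ, z = sin φ).
The central angle between the endpoints is δ = arccos(p₁·p₂) ≈ 1.551 rad (88.9°). The total great-circle distance is δ·R ≈ 1.551 × 3440 ≈ 5336 nmi, so the target fraction is f = 3000/5336 ≈ 0.562.
Interpolate at f ≈ 0.562 with slerp weights a = sin((1−f)δ)/sin δ ≈ 0.628, b = sin(fδ)/sin δ ≈ 0.766.
p = a·p₁ + b·p₂ ≈ (0.472, 0.040, 0.881); φ = arcsin(p_z) ≈ 61.76°, λ = atan2(p_y, p_x) ≈ 4.80°.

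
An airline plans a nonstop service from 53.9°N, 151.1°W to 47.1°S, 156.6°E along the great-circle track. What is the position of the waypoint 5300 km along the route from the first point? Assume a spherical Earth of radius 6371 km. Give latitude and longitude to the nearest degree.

≈ 11°N, 177°W

Convert each endpoint to a unit vector on the sphere (x = cos φ cos λ, y = cos φ sin λ, z = sin φ).
The central angle between the endpoints is δ = arccos(p₁·p₂) ≈ 1.925 rad (110.3°). The total great-circle distance is δ·R ≈ 1.925 × 6371 ≈ 12263 km, so the target fraction is f = 5300/12263 ≈ 0.432.
Interpolate at f ≈ 0.432 with slerp weights a = sin((1−f)δ)/sin δ ≈ 0.947, b = sin(fδ)/sin δ ≈ 0.788.
p = a·p₁ + b·p₂ ≈ (-0.981, -0.057, 0.188); φ = arcsin(p_z) ≈ 10.81°, λ = atan2(p_y, p_x) ≈ -176.70°.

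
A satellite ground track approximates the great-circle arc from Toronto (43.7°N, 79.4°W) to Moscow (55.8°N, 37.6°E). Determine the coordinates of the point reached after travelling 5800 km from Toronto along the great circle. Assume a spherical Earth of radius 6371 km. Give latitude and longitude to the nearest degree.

≈ 65°N, 13°E

Write both endpoints as unit vectors p₁, p₂ with components (cos φ cos λ, cos φ sin λ, sin φ).
The central angle between the endpoints is δ = arccos(p₁·p₂) ≈ 1.173 rad (67.2°). The total great-circle distance is δ·R ≈ 1.173 × 6371 ≈ 7476 km, so the target fraction is f = 5800/7476 ≈ 0.776.
Interpolate at f ≈ 0.776 with slerp weights a = sin((1−f)δ)/sin δ ≈ 0.282, b = sin(fδ)/sin δ ≈ 0.856.
p = a·p₁ + b·p₂ ≈ (0.419, 0.093, 0.903); φ = arcsin(p_z) ≈ 64.58°, λ = atan2(p_y, p_x) ≈ 12.55°.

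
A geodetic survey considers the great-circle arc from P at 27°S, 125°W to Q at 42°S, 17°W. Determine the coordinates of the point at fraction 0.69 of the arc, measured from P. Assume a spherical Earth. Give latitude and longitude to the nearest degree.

From cos δ = sin φ₁ sin φ₂ + cos φ₁ cos φ₂ cos Δλ, the central angle is δ ≈ 1.471 rad (84.3°).
Interpolate at f = 0.69 with slerp weights a = sin((1−f)δ)/sin δ ≈ 0.443, b = sin(fδ)/sin δ ≈ 0.854.
p = a·p₁ + b·p₂ ≈ (0.381, -0.509, -0.772); φ = arcsin(p_z) ≈ -50.56°, λ = atan2(p_y, p_x) ≈ -53.19°.

≈ 51°S, 53°W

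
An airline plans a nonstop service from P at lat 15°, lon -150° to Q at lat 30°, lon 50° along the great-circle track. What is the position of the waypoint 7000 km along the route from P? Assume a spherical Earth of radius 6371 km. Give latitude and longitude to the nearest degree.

≈ lat 65°, lon 153°

From cos δ = sin φ₁ sin φ₂ + cos φ₁ cos φ₂ cos Δλ, the central angle is δ ≈ 2.287 rad (131.0°). The total great-circle distance is δ·R ≈ 2.287 × 6371 ≈ 14572 km, so the target fraction is f = 7000/14572 ≈ 0.480.
Interpolate at f ≈ 0.480 with slerp weights a = sin((1−f)δ)/sin δ ≈ 1.230, b = sin(fδ)/sin δ ≈ 1.181.
p = a·p₁ + b·p₂ ≈ (-0.372, 0.189, 0.909); φ = arcsin(p_z) ≈ 65.35°, λ = atan2(p_y, p_x) ≈ 153.01°.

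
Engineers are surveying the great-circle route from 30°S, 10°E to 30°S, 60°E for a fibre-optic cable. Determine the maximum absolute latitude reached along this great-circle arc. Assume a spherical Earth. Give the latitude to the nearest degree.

The great circle lies in the plane with unit normal n̂ = (p₁ × p₂)/|p₁ × p₂|.
Here n̂_z ≈ +0.843; the vertex latitude is φ_max = arccos|n̂_z| ≈ 32.5°.
Check via Clairaut: cos φ_max = |cos φ₁| · sin C = cos(30.0°)·sin(103.1°) ≈ 0.843, again giving ≈ 32.5°.

≈ 32°S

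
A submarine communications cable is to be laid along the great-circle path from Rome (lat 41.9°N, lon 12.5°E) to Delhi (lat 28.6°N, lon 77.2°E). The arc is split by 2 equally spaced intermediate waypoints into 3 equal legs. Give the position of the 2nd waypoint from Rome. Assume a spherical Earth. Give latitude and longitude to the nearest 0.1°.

≈ lat 36.9°N, lon 58.5°E

Write both endpoints as unit vectors p₁, p₂ with components (cos φ cos λ, cos φ sin λ, sin φ).
The central angle between the endpoints is δ = arccos(p₁·p₂) ≈ 0.929 rad (53.2°).
Interpolate at f = 2/3 with slerp weights a = sin((1−f)δ)/sin δ ≈ 0.380, b = sin(fδ)/sin δ ≈ 0.725.
p = a·p₁ + b·p₂ ≈ (0.417, 0.682, 0.601); φ = arcsin(p_z) ≈ 36.94°, λ = atan2(p_y, p_x) ≈ 58.52°.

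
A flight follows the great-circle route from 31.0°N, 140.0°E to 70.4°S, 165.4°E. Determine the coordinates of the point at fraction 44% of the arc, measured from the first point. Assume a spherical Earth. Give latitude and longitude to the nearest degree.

≈ 14°S, 146°E

Write both endpoints as unit vectors p₁, p₂ with components (cos φ cos λ, cos φ sin λ, sin φ).
The central angle between the endpoints is δ = arccos(p₁·p₂) ≈ 1.798 rad (103.0°).
Interpolate at f = 0.44 with slerp weights a = sin((1−f)δ)/sin δ ≈ 0.868, b = sin(fδ)/sin δ ≈ 0.730.
p = a·p₁ + b·p₂ ≈ (-0.807, 0.540, -0.241); φ = arcsin(p_z) ≈ -13.94°, λ = atan2(p_y, p_x) ≈ 146.21°.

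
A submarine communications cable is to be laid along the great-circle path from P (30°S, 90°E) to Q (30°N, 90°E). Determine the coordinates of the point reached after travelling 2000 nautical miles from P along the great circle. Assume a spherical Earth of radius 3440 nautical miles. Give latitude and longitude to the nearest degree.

Convert each endpoint to a unit vector on the sphere (x = cos φ cos λ, y = cos φ sin λ, z = sin φ).
The central angle between the endpoints is δ = arccos(p₁·p₂) ≈ 1.047 rad (60.0°). The total great-circle distance is δ·R ≈ 1.047 × 3440 ≈ 3602 nmi, so the target fraction is f = 2000/3602 ≈ 0.555.
Interpolate at f ≈ 0.555 with slerp weights a = sin((1−f)δ)/sin δ ≈ 0.519, b = sin(fδ)/sin δ ≈ 0.634.
p = a·p₁ + b·p₂ ≈ (0.000, 0.998, 0.058); φ = arcsin(p_z) ≈ 3.31°, λ = atan2(p_y, p_x) ≈ 90.00°.

≈ (3°N, 90°E)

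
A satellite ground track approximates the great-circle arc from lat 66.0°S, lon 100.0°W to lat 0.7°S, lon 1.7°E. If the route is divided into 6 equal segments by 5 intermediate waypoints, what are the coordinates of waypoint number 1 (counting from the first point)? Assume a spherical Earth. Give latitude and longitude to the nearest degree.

≈ lat 64°S, lon 62°W

Write both endpoints as unit vectors p₁, p₂ with components (cos φ cos λ, cos φ sin λ, sin φ).
The central angle between the endpoints is δ = arccos(p₁·p₂) ≈ 1.642 rad (94.1°).
Interpolate at f = 1/6 with slerp weights a = sin((1−f)δ)/sin δ ≈ 0.982, b = sin(fδ)/sin δ ≈ 0.271.
p = a·p₁ + b·p₂ ≈ (0.201, -0.385, -0.901); φ = arcsin(p_z) ≈ -64.22°, λ = atan2(p_y, p_x) ≈ -62.40°.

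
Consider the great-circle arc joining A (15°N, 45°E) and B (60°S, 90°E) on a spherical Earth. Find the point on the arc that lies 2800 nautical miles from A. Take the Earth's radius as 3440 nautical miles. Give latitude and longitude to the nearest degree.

≈ (29°S, 62°E)

Convert each endpoint to a unit vector on the sphere (x = cos φ cos λ, y = cos φ sin λ, z = sin φ).
The central angle between the endpoints is δ = arccos(p₁·p₂) ≈ 1.453 rad (83.3°). The total great-circle distance is δ·R ≈ 1.453 × 3440 ≈ 4999 nmi, so the target fraction is f = 2800/4999 ≈ 0.560.
Interpolate at f ≈ 0.560 with slerp weights a = sin((1−f)δ)/sin δ ≈ 0.601, b = sin(fδ)/sin δ ≈ 0.732.
p = a·p₁ + b·p₂ ≈ (0.410, 0.776, -0.479); φ = arcsin(p_z) ≈ -28.59°, λ = atan2(p_y, p_x) ≈ 62.14°.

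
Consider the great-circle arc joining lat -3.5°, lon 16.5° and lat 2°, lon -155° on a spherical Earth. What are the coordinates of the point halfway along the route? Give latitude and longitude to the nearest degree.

≈ lat -10°, lon -70°

From cos δ = sin φ₁ sin φ₂ + cos φ₁ cos φ₂ cos Δλ, the central angle is δ ≈ 2.991 rad (171.4°).
Interpolate at f = 1/2 with slerp weights a = sin((1−f)δ)/sin δ ≈ 6.652, b = sin(fδ)/sin δ ≈ 6.652.
p = a·p₁ + b·p₂ ≈ (0.341, -0.924, -0.174); φ = arcsin(p_z) ≈ -10.02°, λ = atan2(p_y, p_x) ≈ -69.73°.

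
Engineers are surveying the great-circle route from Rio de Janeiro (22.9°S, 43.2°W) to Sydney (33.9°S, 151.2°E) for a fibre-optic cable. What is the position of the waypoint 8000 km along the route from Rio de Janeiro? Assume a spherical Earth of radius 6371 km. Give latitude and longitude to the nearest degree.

Convert each endpoint to a unit vector on the sphere (x = cos φ cos λ, y = cos φ sin λ, z = sin φ).
The central angle between the endpoints is δ = arccos(p₁·p₂) ≈ 2.122 rad (121.6°). The total great-circle distance is δ·R ≈ 2.122 × 6371 ≈ 13518 km, so the target fraction is f = 8000/13518 ≈ 0.592.
Interpolate at f ≈ 0.592 with slerp weights a = sin((1−f)δ)/sin δ ≈ 0.894, b = sin(fδ)/sin δ ≈ 1.116.
p = a·p₁ + b·p₂ ≈ (-0.211, -0.118, -0.970); φ = arcsin(p_z) ≈ -76.01°, λ = atan2(p_y, p_x) ≈ -150.89°.

≈ (76°S, 151°W)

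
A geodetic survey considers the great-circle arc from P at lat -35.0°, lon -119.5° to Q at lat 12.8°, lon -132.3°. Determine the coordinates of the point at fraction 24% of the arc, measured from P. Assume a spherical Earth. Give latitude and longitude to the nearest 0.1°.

The haversine formula gives a central angle δ ≈ 0.861 rad (49.3°) between the endpoints.
Interpolate at f = 0.24 with slerp weights a = sin((1−f)δ)/sin δ ≈ 0.802, b = sin(fδ)/sin δ ≈ 0.270.
p = a·p₁ + b·p₂ ≈ (-0.501, -0.767, -0.400); φ = arcsin(p_z) ≈ -23.60°, λ = atan2(p_y, p_x) ≈ -123.16°.

≈ lat -23.6°, lon -123.2°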